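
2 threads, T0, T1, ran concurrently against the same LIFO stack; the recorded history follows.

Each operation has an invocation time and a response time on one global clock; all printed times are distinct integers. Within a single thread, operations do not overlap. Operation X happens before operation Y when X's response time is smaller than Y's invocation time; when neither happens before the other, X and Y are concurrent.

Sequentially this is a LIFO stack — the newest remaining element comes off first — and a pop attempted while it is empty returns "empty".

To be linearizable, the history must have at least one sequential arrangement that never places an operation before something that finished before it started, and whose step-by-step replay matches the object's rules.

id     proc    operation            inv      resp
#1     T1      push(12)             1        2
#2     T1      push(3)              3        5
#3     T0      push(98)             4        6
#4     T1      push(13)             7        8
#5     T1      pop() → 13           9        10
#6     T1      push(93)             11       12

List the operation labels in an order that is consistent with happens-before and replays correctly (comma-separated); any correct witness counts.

#1, #2, #3, #4, #5, #6

step 1: #1 push(12) — stack <12>
step 2: #2 push(3) — stack <12,3>
step 3: #3 push(98) — stack <12,3,98>
step 4: #4 push(13) — stack <12,3,98,13>
step 5: #5 pop() → 13 — stack <12,3,98>
step 6: #6 push(93) — stack <12,3,98,93>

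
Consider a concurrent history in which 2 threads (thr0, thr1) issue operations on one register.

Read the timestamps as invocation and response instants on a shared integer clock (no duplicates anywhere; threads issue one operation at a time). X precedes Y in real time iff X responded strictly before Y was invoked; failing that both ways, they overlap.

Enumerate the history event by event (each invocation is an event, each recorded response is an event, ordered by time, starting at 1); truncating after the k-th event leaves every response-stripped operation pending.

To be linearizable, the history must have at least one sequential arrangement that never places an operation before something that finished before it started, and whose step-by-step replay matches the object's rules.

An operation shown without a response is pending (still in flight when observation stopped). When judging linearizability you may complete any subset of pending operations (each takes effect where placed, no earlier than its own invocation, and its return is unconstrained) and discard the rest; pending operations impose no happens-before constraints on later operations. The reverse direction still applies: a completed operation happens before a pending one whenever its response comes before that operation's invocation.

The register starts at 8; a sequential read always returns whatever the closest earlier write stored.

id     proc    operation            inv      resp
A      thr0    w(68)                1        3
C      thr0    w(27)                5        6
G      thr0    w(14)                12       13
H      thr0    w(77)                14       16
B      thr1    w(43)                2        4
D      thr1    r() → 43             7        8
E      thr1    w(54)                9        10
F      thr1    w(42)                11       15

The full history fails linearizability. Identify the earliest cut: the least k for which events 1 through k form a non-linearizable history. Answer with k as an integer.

8

events 1..7 are linearizable; a witness order is A, B, C:
after step 1 (A w(68)): value 68
after step 2 (B w(43)): value 43
after step 3 (C w(27)): value 27
with event 8 included (D responding at time 8), all real-time-consistent orders fail
e.g. A, B, C, D: illegal at step 4, since D r() → 43 cannot apply there
e.g. B, A, C, D: illegal at step 4, since D r() → 43 cannot apply there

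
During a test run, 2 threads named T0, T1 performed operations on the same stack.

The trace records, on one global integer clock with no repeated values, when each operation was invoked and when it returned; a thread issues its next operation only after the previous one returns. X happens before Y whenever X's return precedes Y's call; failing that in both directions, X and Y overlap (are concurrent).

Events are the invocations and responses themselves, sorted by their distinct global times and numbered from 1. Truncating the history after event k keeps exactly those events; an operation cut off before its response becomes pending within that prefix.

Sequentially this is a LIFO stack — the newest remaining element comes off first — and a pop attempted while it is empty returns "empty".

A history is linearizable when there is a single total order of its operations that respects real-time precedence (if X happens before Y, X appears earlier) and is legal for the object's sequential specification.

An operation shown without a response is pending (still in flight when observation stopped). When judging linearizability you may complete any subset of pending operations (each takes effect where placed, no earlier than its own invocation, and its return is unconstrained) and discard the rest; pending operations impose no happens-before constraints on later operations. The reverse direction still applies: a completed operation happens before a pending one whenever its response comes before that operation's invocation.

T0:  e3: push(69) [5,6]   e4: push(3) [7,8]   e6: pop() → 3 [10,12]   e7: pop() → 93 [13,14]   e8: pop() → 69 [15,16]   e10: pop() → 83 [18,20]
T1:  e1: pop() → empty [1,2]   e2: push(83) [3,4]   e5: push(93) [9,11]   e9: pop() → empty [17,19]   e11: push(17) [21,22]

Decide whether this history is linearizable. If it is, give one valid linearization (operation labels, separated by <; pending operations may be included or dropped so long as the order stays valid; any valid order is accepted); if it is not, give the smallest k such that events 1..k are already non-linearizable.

1. e1 pop() → empty, leaving stack <>
2. e2 push(83), leaving stack <83>
3. e3 push(69), leaving stack <83,69>
4. e4 push(3), leaving stack <83,69,3>
5. e6 pop() → 3, leaving stack <83,69>
6. e5 push(93), leaving stack <83,69,93>
7. e7 pop() → 93, leaving stack <83,69>
8. e8 pop() → 69, leaving stack <83>
9. e10 pop() → 83, leaving stack <>
10. e9 pop() → empty, leaving stack <>
11. e11 push(17), leaving stack <17>

linearizable — witness: e1 < e2 < e3 < e4 < e6 < e5 < e7 < e8 < e10 < e9 < e11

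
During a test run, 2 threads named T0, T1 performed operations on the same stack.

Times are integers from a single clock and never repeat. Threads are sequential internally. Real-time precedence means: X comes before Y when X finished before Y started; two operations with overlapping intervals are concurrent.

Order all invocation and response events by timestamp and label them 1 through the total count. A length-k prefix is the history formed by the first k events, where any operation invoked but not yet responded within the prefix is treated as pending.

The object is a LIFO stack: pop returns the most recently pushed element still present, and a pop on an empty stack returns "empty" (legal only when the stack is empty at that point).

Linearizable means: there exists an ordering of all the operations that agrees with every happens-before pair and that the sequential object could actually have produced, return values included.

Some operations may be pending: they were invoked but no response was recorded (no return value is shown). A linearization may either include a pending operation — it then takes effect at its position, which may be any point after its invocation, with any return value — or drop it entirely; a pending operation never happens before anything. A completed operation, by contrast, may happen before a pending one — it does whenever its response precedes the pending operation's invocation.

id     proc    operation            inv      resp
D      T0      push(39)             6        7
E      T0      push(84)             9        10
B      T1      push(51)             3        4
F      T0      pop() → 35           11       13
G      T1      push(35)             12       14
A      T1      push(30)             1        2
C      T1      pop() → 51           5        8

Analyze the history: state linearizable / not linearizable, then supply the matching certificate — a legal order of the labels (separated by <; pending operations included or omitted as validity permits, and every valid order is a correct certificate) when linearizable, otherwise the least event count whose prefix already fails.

linearizable — witness: A < B < C < D < E < G < F

1. A push(30), leaving stack <30>
2. B push(51), leaving stack <30,51>
3. C pop() → 51, leaving stack <30>
4. D push(39), leaving stack <30,39>
5. E push(84), leaving stack <30,39,84>
6. G push(35), leaving stack <30,39,84,35>
7. F pop() → 35, leaving stack <30,39,84>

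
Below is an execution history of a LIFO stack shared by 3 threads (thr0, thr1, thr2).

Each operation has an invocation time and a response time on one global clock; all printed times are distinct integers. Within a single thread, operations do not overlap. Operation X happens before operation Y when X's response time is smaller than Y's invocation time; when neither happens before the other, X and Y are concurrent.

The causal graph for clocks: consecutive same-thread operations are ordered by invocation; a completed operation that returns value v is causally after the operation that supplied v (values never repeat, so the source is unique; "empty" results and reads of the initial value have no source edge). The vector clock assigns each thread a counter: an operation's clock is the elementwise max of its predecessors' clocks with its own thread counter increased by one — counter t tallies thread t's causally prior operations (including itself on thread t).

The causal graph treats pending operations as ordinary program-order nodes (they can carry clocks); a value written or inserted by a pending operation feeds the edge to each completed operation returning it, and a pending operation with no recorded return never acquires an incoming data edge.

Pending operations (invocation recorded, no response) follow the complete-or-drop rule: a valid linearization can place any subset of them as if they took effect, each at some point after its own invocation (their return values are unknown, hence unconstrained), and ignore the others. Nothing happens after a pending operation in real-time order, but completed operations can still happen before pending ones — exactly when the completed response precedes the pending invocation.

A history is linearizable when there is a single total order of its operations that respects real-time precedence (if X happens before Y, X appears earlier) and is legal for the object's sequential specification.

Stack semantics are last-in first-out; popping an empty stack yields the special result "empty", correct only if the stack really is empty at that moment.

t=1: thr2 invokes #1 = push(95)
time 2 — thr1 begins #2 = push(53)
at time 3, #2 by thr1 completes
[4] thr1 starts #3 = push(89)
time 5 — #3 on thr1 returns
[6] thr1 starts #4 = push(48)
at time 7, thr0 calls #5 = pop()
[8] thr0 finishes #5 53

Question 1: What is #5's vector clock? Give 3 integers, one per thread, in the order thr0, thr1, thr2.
(1, 1, 0)

no predecessors for #1 (invoked 1): thr2 increments from zero → (0, 0, 1)
no predecessors for #2 (invoked 2): thr1 increments from zero → (0, 1, 0)
from VC(#2)=(0, 1, 0), #3 (invoked 4) maxes components and bumps thr1 → (0, 2, 0)
from VC(#2)=(0, 1, 0), #5 (invoked 7) maxes components and bumps thr0 → (1, 1, 0)
from VC(#3)=(0, 2, 0), #4 (invoked 6) maxes components and bumps thr1 → (0, 3, 0)
target: VC(#5) = (1, 1, 0)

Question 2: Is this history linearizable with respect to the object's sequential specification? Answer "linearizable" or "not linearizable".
not linearizable

cut after 7 events: linearizable; cut after 8 events (#5 responds, time 8): not linearizable
exhaustive check: the 3 completed LIFO stack ops admit one real-time order; illegal
no escape via the 2 pending operations (#1, #4): every completion choice fails
take #2, #3, #5 (pending dropped): step 3 already fails, because #5 pop() → 53 cannot occur there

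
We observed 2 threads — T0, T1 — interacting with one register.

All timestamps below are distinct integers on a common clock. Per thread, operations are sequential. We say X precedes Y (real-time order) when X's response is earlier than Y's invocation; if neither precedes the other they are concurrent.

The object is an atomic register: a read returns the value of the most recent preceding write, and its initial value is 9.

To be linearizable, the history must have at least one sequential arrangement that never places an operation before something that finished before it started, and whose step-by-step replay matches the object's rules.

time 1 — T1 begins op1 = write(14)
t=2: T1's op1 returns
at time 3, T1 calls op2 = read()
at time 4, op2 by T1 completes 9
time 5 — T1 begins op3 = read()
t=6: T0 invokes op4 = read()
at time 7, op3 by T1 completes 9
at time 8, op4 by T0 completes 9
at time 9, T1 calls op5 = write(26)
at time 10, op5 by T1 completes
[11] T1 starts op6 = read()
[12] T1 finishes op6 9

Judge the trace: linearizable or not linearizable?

not linearizable

prefix check: 1..3 passes, 1..4 fails once op2's time-4 response joins
exactly one order of the 2 completed ops respects real time; the register replay fails
e.g. op1, op2: illegal at step 2, since op2 read() → 9 cannot apply there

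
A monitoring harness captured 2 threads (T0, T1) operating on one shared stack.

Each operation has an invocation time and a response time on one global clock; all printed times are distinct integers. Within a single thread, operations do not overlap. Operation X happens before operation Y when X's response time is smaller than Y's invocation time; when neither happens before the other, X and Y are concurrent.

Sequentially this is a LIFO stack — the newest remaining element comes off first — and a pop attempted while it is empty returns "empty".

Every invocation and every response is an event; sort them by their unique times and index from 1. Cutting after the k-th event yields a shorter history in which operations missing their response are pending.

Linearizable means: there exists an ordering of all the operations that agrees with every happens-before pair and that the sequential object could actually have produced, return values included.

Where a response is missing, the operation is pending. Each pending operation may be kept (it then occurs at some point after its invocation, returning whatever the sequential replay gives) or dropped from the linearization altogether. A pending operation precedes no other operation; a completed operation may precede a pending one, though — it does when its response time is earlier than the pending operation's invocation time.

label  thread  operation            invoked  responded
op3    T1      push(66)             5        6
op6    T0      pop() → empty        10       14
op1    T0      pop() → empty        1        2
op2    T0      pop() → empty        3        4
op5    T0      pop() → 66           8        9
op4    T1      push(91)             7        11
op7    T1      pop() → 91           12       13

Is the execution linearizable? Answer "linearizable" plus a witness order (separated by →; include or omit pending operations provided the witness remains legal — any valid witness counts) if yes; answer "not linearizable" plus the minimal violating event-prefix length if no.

step 1: op1 pop() → empty — stack <>
step 2: op2 pop() → empty — stack <>
step 3: op3 push(66) — stack <66>
step 4: op5 pop() → 66 — stack <>
step 5: op4 push(91) — stack <91>
step 6: op7 pop() → 91 — stack <>
step 7: op6 pop() → empty — stack <>

linearizable — witness: op1 → op2 → op3 → op5 → op4 → op7 → op6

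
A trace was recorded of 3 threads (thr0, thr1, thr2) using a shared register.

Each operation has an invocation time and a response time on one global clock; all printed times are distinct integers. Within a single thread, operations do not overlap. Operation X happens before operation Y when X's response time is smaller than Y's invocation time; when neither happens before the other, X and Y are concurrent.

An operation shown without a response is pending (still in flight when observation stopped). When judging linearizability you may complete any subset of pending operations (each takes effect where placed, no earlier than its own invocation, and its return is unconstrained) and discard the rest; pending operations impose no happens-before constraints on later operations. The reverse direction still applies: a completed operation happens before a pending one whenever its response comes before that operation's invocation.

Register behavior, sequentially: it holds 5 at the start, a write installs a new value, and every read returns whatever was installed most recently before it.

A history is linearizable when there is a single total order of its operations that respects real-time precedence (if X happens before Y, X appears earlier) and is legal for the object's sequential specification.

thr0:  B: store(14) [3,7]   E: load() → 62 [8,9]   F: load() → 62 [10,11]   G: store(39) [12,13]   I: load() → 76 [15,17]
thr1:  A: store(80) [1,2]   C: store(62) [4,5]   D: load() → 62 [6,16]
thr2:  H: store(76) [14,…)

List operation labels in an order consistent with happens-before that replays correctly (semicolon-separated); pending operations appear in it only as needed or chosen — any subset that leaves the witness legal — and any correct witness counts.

A; B; C; D; E; F; G; H; I

after step 1 (A store(80)): value 80
after step 2 (B store(14)): value 14
after step 3 (C store(62)): value 62
after step 4 (D load() → 62): value 62
after step 5 (E load() → 62): value 62
after step 6 (F load() → 62): value 62
after step 7 (G store(39)): value 39
after step 8 (H store(76) (pending, included)): value 76
after step 9 (I load() → 76): value 76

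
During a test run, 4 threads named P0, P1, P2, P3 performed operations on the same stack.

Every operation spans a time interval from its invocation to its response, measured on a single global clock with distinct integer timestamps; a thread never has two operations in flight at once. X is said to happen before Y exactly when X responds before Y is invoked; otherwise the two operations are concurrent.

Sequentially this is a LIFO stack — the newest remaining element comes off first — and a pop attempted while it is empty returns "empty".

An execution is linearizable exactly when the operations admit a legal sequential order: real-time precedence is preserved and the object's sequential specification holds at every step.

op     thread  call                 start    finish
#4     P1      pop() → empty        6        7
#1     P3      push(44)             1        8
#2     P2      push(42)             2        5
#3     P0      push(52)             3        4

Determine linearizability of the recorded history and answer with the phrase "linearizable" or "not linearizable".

not linearizable

the violation lands at event 7, #4's response at time 7: events 1..6 linearize, events 1..7 do not
real-time-consistent orders of the 3 completed operations: 2 — all fail the stack replay
no escape via the 1 pending operation (#1): every completion choice fails
one such order, #2, #3, #4 (pending dropped), breaks at step 3 where #4 pop() → empty is illegal
one such order, #3, #2, #4 (pending dropped), breaks at step 3 where #4 pop() → empty is illegal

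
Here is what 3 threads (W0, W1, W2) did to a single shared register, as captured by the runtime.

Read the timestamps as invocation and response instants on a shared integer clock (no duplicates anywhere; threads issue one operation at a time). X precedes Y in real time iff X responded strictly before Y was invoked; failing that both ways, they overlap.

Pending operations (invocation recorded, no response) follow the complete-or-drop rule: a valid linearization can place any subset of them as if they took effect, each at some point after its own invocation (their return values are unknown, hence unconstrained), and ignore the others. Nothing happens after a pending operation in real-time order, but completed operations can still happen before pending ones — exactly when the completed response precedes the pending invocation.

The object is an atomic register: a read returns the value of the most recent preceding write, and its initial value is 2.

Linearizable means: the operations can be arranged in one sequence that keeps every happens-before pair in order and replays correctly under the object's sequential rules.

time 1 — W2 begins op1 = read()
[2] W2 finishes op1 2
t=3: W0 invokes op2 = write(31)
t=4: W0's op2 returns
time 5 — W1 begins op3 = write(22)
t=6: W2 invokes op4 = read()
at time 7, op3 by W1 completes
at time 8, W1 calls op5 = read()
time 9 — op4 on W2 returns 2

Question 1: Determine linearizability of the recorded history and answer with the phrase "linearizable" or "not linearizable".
not linearizable

prefix check: 1..8 passes, 1..9 fails once op4's time-9 response joins
the 4 completed operations admit 2 real-time orders; each fails the register replay
include/drop combinations of the 1 pending operation (op5) were all tried; none helps
e.g. op1, op2, op3, op4 (pending dropped): illegal at step 4, since op4 read() → 2 cannot apply there
e.g. op1, op2, op4, op3 (pending dropped): illegal at step 3, since op4 read() → 2 cannot apply there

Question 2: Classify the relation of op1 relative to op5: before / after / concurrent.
before

op1 spans [1,2], op5 spans [8,…)
resp(op1)=2 < inv(op5)=8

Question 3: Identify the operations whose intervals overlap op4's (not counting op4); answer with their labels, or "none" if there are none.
op3, op5

concurrent with op4 ([6,9]): every op whose interval crosses 6..9
op1 [1,2]: before
op2 [3,4]: before
op3 [5,7]: concurrent
op5 [8,…): concurrent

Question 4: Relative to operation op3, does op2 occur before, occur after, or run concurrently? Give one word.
before

op2 spans [3,4], op3 spans [5,7]
resp(op2)=4 < inv(op3)=5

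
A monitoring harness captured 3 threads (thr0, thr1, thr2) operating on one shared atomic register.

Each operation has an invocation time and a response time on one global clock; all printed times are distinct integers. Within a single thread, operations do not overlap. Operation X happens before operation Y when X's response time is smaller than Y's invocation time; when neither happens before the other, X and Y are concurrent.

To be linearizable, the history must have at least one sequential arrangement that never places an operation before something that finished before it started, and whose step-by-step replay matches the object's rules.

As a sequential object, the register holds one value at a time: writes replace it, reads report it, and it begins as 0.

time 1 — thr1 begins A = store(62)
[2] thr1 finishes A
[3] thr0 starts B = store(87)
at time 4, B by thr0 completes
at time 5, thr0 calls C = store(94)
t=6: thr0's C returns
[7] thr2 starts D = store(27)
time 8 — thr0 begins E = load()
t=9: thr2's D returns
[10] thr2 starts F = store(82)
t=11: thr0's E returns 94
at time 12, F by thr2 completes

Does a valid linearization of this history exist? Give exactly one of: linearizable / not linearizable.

linearizable

one valid linearization: A, B, C, E, D, F
step 1: A store(62) — value 62
step 2: B store(87) — value 87
step 3: C store(94) — value 94
step 4: E load() → 94 — value 94
step 5: D store(27) — value 27
step 6: F store(82) — value 82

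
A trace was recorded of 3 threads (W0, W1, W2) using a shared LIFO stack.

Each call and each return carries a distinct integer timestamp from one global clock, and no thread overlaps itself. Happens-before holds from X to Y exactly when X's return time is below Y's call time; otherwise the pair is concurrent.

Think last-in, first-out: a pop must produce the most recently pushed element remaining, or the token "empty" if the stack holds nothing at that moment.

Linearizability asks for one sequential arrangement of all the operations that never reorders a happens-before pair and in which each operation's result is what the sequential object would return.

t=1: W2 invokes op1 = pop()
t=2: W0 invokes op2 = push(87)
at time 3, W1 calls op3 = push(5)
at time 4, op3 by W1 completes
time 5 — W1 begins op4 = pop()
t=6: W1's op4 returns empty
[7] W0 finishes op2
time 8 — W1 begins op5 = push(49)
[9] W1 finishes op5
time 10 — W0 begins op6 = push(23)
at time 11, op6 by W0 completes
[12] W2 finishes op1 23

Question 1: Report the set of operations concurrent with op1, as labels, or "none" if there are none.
Answer: op2, op3, op4, op5, op6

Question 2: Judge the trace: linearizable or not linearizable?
not linearizable

through event 11 a valid linearization exists; event 12 (op1 responding at time 12) ends that
checked exhaustively: 18 real-time-consistent orders of 6 completed operations, zero legal LIFO stack replays
for example op1, op2, op3, op4, op5, op6 fails at step 1: op1 pop() → 23 is not legal there
for example op1, op3, op2, op4, op5, op6 fails at step 1: op1 pop() → 23 is not legal there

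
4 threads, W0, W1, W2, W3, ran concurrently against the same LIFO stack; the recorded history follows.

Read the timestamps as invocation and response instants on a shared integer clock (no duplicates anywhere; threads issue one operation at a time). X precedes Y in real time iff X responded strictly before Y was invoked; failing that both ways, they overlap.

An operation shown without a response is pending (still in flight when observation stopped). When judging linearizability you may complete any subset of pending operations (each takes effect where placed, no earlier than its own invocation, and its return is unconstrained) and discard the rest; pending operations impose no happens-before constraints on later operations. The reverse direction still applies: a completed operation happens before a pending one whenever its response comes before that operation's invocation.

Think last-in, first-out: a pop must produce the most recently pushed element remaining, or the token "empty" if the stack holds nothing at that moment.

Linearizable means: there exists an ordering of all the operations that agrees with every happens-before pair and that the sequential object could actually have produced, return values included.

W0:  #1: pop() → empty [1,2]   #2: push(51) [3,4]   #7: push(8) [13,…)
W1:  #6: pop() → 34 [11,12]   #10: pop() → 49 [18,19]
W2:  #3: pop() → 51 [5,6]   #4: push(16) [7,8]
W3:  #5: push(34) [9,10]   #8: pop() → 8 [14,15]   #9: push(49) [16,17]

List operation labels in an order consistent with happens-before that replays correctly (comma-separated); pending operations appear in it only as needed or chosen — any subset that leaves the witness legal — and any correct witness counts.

#1, #2, #3, #4, #5, #6, #7, #8, #9, #10

1. #1 pop() → empty, leaving stack <>
2. #2 push(51), leaving stack <51>
3. #3 pop() → 51, leaving stack <>
4. #4 push(16), leaving stack <16>
5. #5 push(34), leaving stack <16,34>
6. #6 pop() → 34, leaving stack <16>
7. #7 push(8) (pending, included), leaving stack <16,8>
8. #8 pop() → 8, leaving stack <16>
9. #9 push(49), leaving stack <16,49>
10. #10 pop() → 49, leaving stack <16>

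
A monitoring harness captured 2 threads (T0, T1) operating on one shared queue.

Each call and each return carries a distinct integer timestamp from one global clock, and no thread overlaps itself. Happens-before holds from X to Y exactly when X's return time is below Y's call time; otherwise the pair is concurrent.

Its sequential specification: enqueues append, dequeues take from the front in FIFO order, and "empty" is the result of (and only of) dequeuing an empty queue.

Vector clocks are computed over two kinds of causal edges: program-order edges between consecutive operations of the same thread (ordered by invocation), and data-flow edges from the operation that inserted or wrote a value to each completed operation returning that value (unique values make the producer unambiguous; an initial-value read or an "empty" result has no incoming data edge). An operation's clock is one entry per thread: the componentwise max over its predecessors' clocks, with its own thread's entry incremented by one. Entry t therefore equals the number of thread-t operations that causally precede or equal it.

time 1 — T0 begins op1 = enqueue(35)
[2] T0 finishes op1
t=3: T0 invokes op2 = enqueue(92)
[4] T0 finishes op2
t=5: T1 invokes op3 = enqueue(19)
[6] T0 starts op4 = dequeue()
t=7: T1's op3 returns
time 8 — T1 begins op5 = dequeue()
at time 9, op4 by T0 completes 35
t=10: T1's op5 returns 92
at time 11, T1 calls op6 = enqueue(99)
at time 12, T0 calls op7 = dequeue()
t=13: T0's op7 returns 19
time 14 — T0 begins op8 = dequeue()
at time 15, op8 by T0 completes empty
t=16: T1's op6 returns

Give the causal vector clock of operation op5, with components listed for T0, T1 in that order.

op3 (invocation 5): nothing precedes it; T1's component alone gives (0, 1)
op1 (invocation 1): nothing precedes it; T0's component alone gives (1, 0)
invoked at 3, op2 merges VC(op1)=(1, 0) and bumps T0's slot → (2, 0)
invoked at 6, op4 merges VC(op1)=(1, 0), VC(op2)=(2, 0) and bumps T0's slot → (3, 0)
invoked at 8, op5 merges VC(op2)=(2, 0), VC(op3)=(0, 1) and bumps T1's slot → (2, 2)
invoked at 11, op6 merges VC(op5)=(2, 2) and bumps T1's slot → (2, 3)
invoked at 12, op7 merges VC(op3)=(0, 1), VC(op4)=(3, 0) and bumps T0's slot → (4, 1)
invoked at 14, op8 merges VC(op7)=(4, 1) and bumps T0's slot → (5, 1)
target: VC(op5) = (2, 2)

(2, 2)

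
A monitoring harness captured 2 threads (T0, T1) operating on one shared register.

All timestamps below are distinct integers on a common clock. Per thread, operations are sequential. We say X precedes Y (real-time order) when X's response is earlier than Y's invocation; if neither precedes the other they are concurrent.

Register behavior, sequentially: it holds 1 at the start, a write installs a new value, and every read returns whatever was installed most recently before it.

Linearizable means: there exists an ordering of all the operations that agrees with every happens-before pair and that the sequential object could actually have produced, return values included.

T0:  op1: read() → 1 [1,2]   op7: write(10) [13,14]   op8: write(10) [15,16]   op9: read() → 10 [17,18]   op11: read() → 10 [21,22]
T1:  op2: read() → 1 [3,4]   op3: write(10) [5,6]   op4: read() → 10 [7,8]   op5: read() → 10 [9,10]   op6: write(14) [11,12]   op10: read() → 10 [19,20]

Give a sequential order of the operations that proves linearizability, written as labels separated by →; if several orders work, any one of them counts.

op1 → op2 → op3 → op4 → op5 → op6 → op7 → op8 → op9 → op10 → op11

after step 1 (op1 read() → 1): value 1
after step 2 (op2 read() → 1): value 1
after step 3 (op3 write(10)): value 10
after step 4 (op4 read() → 10): value 10
after step 5 (op5 read() → 10): value 10
after step 6 (op6 write(14)): value 14
after step 7 (op7 write(10)): value 10
after step 8 (op8 write(10)): value 10
after step 9 (op9 read() → 10): value 10
after step 10 (op10 read() → 10): value 10
after step 11 (op11 read() → 10): value 10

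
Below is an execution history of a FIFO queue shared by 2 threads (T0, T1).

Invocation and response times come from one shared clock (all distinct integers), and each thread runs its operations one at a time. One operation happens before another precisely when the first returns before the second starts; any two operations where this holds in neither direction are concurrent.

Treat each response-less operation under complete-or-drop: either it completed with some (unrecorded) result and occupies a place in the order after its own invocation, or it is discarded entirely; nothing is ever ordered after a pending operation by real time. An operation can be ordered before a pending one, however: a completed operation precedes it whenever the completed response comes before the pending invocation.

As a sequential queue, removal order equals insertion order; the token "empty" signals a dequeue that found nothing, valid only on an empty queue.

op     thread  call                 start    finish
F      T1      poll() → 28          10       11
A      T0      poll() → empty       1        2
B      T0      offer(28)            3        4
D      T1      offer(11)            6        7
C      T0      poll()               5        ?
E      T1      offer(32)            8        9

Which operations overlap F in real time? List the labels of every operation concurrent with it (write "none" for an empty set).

F runs from 10 to 11; window-overlapping ops are concurrent
A [1,2]: before
B [3,4]: before
C [5,…): concurrent
D [6,7]: before
E [8,9]: before

C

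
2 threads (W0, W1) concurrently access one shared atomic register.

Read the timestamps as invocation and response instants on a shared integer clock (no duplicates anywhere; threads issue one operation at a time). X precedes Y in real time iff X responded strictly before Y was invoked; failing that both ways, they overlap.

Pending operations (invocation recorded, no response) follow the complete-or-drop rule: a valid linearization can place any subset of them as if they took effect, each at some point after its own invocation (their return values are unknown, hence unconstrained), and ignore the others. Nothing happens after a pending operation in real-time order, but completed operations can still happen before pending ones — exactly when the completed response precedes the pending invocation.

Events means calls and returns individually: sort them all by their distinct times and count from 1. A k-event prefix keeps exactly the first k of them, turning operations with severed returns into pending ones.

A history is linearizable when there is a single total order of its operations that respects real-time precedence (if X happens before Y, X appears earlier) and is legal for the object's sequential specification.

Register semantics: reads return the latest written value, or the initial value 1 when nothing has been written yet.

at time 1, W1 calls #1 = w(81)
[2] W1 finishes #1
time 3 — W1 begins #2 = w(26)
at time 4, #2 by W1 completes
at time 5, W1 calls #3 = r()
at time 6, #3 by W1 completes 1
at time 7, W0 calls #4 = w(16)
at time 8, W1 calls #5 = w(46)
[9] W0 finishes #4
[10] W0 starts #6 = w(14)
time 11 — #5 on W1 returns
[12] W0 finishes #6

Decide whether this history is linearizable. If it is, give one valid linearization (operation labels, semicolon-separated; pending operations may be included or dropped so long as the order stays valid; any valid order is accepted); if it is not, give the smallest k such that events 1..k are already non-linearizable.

not linearizable — minimal violating prefix: 6 events

cut after 5 events: linearizable; cut after 6 events (#3 responds, time 6): not linearizable
exactly one order of the 3 completed ops respects real time; the atomic register replay fails
e.g. #1, #2, #3: illegal at step 3, since #3 r() → 1 cannot apply there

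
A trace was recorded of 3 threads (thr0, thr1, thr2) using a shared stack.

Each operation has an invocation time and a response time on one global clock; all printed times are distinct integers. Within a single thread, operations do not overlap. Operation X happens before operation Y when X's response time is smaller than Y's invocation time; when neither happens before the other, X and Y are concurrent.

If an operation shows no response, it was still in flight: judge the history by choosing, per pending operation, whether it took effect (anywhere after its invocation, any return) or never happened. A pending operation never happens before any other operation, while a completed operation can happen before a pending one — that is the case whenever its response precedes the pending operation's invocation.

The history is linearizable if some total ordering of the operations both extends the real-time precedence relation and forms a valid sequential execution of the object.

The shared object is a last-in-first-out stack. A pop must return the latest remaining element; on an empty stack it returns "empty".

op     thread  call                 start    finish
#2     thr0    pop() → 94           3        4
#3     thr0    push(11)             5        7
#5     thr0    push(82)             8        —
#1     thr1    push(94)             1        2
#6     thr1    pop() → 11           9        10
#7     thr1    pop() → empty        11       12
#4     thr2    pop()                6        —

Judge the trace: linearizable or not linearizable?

linearizable

witness order: #1, #2, #3, #5, #4, #6, #7
step 1: #1 push(94) — stack <94>
step 2: #2 pop() → 94 — stack <>
step 3: #3 push(11) — stack <11>
step 4: #5 push(82) (pending, included) — stack <11,82>
step 5: #4 pop() (pending, included) — stack <11>
step 6: #6 pop() → 11 — stack <>
step 7: #7 pop() → empty — stack <>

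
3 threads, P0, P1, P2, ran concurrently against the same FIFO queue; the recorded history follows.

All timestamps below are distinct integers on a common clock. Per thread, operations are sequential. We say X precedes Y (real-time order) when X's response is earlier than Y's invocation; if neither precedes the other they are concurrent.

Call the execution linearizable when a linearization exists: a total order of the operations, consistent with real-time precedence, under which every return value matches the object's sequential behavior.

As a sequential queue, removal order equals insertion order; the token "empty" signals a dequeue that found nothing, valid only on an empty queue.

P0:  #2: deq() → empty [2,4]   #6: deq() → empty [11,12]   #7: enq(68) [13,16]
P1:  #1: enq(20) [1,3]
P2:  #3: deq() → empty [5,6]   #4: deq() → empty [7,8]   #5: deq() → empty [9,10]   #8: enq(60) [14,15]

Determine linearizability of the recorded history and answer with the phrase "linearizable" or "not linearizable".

not linearizable

events 1..5 are fine; event 6 — the response of #3 at time 6 — makes the prefix non-linearizable
2 orders of the 3 completed FIFO queue ops respect real time; none is legal
one such order, #1, #2, #3, breaks at step 2 where #2 deq() → empty is illegal
one such order, #2, #1, #3, breaks at step 3 where #3 deq() → empty is illegal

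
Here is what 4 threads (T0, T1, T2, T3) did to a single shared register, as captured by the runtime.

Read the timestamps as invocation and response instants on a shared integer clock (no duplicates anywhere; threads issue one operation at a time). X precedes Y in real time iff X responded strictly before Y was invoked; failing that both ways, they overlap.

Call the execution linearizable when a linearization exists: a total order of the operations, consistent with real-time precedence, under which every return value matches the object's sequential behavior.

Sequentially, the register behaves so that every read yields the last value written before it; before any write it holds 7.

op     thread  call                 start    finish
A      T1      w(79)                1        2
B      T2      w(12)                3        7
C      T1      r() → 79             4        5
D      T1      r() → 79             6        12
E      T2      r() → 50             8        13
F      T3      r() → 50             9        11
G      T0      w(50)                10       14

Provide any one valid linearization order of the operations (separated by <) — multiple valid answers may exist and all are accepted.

step 1: A w(79) — value 79
step 2: C r() → 79 — value 79
step 3: D r() → 79 — value 79
step 4: B w(12) — value 12
step 5: G w(50) — value 50
step 6: E r() → 50 — value 50
step 7: F r() → 50 — value 50

A < C < D < B < G < E < F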